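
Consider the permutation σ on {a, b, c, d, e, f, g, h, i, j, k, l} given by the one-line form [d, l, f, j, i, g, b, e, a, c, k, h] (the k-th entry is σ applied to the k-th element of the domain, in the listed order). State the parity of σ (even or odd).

In disjoint-cycle form the cycle lengths are 11, 1.
A cycle is odd iff its length is even; σ has 0 even-length cycles, so sgn(σ) = (−1)^0 and σ is even.

even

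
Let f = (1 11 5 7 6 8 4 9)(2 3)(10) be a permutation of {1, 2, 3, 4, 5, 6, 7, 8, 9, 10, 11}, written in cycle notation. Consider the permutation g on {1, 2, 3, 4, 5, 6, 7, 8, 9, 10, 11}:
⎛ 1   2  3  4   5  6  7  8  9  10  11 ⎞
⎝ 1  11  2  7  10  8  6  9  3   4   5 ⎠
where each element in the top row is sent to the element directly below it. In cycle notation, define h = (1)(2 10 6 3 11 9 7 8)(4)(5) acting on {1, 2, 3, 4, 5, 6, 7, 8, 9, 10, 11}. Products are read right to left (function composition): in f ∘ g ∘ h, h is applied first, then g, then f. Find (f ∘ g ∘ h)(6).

Apply the permutations in order: h(6) = 3, then g(3) = 2, then f(2) = 3. So (f ∘ g ∘ h)(6) = 3.

3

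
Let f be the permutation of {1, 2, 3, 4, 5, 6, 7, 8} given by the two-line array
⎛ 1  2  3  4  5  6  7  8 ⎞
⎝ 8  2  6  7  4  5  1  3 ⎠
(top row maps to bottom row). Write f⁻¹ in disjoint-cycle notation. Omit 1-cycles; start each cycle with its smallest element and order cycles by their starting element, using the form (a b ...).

(1 7 4 5 6 3 8)

First write f in disjoint cycles: (1 8 3 6 5 4 7).
The inverse reverses every cycle; in canonical form, f⁻¹ = (1 7 4 5 6 3 8).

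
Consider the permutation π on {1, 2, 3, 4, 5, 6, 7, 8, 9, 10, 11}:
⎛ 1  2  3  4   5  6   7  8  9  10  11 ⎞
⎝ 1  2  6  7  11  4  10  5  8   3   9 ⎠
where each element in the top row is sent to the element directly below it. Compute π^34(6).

Tracing 6 → 4 → … returns to 6 after 5 steps, so 6 lies in a 5-cycle (3 6 4 7 10).
Since the cycle has length 5, π^34 acts on it the same as π^4 (34 mod 5 = 4).
Stepping 4 places around the cycle: 6 → 4 → 7 → 10 → 3.

3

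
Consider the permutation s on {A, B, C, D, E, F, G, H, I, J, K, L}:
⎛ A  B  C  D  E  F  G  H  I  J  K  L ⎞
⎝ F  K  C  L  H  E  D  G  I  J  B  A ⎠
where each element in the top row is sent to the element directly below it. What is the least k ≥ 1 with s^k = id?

14

Decomposing into disjoint cycles gives cycle lengths 7, 2, 1, 1, 1.
Since disjoint cycles commute, ord(s) = lcm(7, 2) = 14.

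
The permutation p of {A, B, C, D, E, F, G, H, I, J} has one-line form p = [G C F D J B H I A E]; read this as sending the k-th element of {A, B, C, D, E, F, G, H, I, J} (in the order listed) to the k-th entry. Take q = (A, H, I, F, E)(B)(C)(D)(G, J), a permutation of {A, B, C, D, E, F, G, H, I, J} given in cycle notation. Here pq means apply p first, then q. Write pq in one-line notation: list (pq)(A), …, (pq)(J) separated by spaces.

(pq)(x) = q(p(x)). Computing each image: q(p(A)) = q(G) = J, q(p(B)) = q(C) = C, q(p(C)) = q(F) = E, q(p(D)) = q(D) = D, q(p(E)) = q(J) = G, q(p(F)) = q(B) = B, q(p(G)) = q(H) = I, q(p(H)) = q(I) = F, q(p(I)) = q(A) = H, q(p(J)) = q(E) = A.
Hence pq = [J C E D G B I F H A].

J C E D G B I F H A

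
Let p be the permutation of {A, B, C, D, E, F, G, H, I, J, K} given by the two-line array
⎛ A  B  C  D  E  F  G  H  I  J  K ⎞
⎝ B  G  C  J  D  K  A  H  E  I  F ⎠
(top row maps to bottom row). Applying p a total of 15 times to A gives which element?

A

Tracing A → B → … returns to A after 3 steps, so A lies in a 3-cycle (A, B, G).
On a 3-cycle, p^3 is the identity, so p^15 = p^0 there (15 ≡ 0 mod 3).
So p^15(A) = A.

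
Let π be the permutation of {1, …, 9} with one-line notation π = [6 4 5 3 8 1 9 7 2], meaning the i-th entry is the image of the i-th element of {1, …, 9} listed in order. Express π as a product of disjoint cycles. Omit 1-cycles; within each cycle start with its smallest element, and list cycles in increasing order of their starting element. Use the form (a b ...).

Start at 1 and follow images: 1 → 6 → 1, giving the cycle (1 6).
Repeating from the next unused element and collecting all non-trivial cycles gives (1 6)(2 4 3 5 8 7 9).

(1 6)(2 4 3 5 8 7 9)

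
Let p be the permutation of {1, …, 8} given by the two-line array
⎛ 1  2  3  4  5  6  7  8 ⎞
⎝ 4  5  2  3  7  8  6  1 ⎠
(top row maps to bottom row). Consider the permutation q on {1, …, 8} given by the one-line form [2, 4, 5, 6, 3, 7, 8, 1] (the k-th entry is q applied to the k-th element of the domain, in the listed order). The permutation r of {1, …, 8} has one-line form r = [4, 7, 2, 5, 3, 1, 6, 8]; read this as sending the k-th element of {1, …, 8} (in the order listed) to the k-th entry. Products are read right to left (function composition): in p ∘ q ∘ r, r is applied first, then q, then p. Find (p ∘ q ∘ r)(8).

Apply the permutations in order: r(8) = 8, then q(8) = 1, then p(1) = 4. So (p ∘ q ∘ r)(8) = 4.

4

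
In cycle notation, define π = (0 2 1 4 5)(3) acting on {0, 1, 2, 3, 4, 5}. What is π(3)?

3

The 1-cycle (3) fixes 3, so π(3) = 3.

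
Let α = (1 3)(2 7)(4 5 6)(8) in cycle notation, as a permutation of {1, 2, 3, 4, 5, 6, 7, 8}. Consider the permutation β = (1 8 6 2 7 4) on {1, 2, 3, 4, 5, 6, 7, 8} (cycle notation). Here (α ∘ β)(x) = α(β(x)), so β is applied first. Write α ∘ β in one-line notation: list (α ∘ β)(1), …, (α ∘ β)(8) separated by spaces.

For each element, apply β then α: 1 → 8 → 8; 2 → 7 → 2; 3 → 3 → 1; 4 → 1 → 3; 5 → 5 → 6; 6 → 2 → 7; 7 → 4 → 5; 8 → 6 → 4.
So α ∘ β in one-line form is 8 2 1 3 6 7 5 4.

8 2 1 3 6 7 5 4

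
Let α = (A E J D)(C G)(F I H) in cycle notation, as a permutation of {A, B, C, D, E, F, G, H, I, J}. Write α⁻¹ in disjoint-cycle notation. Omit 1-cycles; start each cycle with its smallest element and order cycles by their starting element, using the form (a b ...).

(A D J E)(C G)(F H I)

The inverse reverses each cycle.
After reversing and putting each cycle's least element first, α⁻¹ = (A D J E)(C G)(F H I).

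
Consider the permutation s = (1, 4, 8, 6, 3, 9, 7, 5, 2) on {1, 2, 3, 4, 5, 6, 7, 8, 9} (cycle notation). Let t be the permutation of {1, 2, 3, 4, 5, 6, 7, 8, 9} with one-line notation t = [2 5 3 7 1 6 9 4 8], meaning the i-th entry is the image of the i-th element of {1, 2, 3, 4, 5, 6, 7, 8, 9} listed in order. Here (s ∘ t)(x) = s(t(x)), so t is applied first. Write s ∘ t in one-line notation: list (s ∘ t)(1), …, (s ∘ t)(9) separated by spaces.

For each element, apply t then s: 1 → 2 → 1; 2 → 5 → 2; 3 → 3 → 9; 4 → 7 → 5; 5 → 1 → 4; 6 → 6 → 3; 7 → 9 → 7; 8 → 4 → 8; 9 → 8 → 6.
Collecting the images, s ∘ t = [1 2 9 5 4 3 7 8 6].

1 2 9 5 4 3 7 8 6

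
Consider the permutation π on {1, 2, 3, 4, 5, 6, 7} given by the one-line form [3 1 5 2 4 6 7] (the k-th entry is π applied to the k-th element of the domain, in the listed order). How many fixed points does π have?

The fixed points (elements with π(x) = x) are {6, 7}, so there are 2.

2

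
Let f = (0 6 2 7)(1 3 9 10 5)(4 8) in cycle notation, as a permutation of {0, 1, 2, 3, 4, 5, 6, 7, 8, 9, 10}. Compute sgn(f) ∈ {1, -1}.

The cycle lengths are 5, 4, 2.
A cycle of length ℓ contributes ℓ−1 transpositions, so f is a product of 4 + 3 + 1 = 8 transpositions — even.

1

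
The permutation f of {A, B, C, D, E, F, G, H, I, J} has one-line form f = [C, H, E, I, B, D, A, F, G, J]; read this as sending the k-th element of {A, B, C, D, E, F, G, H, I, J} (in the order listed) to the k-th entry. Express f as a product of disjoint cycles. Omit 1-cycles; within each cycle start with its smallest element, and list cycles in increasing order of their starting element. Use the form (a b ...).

(A C E B H F D I G)

Iterating f from A gives A → C → E → B → H → F → D → I → G → A; that is the 9-cycle (A C E B H F D I G).
Continuing from each remaining unvisited element yields (A C E B H F D I G).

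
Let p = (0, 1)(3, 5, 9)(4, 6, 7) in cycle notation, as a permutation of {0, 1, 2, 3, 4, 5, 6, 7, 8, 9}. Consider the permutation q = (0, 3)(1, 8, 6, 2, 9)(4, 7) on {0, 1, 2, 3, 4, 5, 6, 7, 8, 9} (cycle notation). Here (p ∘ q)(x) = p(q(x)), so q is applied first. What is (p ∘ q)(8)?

(p ∘ q)(8) = p(q(8)). q(8) = 6, then p(6) = 7. So (p ∘ q)(8) = 7.

7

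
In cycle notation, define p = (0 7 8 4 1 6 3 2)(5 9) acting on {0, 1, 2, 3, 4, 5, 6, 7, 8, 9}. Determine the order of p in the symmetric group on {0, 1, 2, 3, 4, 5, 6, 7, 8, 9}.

8

The disjoint cycles have lengths 8, 2.
Since disjoint cycles commute, ord(p) = lcm(8, 2) = 8.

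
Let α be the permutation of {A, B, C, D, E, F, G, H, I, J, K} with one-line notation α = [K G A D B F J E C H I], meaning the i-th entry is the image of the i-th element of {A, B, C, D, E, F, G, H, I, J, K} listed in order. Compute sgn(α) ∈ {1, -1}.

-1

In disjoint-cycle form the cycle lengths are 5, 4, 1, 1.
A cycle is odd iff its length is even; α has 1 even-length cycle, so sgn(α) = (−1)^1 and α is odd.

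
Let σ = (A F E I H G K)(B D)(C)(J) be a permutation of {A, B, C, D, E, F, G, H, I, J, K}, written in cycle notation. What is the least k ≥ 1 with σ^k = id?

The cycle type of σ is (7, 2, 1, 1).
The order is lcm(7, 2) = 14.

14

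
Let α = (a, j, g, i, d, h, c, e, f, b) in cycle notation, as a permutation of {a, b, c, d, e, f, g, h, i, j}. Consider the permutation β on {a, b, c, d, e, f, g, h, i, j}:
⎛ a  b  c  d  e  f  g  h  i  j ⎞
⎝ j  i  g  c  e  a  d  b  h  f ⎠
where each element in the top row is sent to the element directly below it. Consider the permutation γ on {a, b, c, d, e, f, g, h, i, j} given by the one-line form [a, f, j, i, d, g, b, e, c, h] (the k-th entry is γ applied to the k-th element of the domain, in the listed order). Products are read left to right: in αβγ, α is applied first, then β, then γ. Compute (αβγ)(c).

Chase c: α(c) = e; β(e) = e; γ(e) = d. Hence (αβγ)(c) = d.

d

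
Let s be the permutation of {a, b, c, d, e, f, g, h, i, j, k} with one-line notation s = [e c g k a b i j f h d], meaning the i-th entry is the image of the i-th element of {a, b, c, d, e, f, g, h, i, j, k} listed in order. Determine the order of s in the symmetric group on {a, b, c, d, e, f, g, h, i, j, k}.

10

The disjoint-cycle form of s has cycle lengths 5, 2, 2, 2.
The order of s is the least common multiple of its cycle lengths: lcm(5, 2, 2, 2) = 10.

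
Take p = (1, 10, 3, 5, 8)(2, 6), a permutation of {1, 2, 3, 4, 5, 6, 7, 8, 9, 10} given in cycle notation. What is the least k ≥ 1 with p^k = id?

The cycle type of p is (5, 2, 1, 1, 1).
The order is lcm(5, 2) = 10.

10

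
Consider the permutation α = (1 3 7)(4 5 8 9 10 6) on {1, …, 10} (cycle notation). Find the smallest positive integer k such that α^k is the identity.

The cycle type of α is (6, 3, 1).
The order of α is the least common multiple of its cycle lengths: lcm(6, 3) = 6.

6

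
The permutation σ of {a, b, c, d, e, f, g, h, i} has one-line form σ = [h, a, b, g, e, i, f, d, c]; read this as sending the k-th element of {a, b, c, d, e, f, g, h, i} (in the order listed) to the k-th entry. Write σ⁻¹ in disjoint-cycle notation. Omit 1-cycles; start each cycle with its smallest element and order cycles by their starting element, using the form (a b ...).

(a b c i f g d h)

The cycle decomposition of σ is (a h d g f i c b).
Reversing each cycle (and rotating so the smallest element leads) gives σ⁻¹ = (a b c i f g d h).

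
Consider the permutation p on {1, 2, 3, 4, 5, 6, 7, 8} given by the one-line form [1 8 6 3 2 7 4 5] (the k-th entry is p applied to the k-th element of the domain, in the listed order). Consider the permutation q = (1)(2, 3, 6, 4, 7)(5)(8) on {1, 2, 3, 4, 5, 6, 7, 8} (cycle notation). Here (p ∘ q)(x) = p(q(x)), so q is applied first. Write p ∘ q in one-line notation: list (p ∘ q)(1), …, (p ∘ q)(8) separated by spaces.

Chase each element through q then p: 1 → 1 → 1; 2 → 3 → 6; 3 → 6 → 7; 4 → 7 → 4; 5 → 5 → 2; 6 → 4 → 3; 7 → 2 → 8; 8 → 8 → 5.
Collecting the images, p ∘ q = [1 6 7 4 2 3 8 5].

1 6 7 4 2 3 8 5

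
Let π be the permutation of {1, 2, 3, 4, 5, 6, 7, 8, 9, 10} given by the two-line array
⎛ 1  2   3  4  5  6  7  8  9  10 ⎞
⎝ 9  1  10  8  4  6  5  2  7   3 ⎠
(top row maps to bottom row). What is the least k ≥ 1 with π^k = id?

Decomposing into disjoint cycles gives cycle lengths 7, 2, 1.
The order is lcm(7, 2) = 14.

14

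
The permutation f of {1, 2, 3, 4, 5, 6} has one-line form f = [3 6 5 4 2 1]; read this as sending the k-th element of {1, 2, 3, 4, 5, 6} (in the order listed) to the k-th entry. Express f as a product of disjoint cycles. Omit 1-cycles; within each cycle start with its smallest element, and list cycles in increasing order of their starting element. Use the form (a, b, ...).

(1, 3, 5, 2, 6)

From 1: 1 → 3 → 5 → 2 → 6 → 1, closing the cycle (1, 3, 5, 2, 6).
Repeating from the next unused element and collecting all non-trivial cycles gives (1, 3, 5, 2, 6).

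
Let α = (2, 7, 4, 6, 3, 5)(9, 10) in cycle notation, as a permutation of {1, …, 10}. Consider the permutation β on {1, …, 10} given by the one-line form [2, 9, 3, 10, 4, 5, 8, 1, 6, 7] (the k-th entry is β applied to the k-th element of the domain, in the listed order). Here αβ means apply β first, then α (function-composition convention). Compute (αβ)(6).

(αβ)(6) = α(β(6)). β(6) = 5, then α(5) = 2. So (αβ)(6) = 2.

2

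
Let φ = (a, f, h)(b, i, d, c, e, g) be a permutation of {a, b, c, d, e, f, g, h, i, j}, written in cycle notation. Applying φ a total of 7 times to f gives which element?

f lies in the 3-cycle (a, f, h).
Powers repeat with period 3 on this cycle, and 7 mod 3 = 1, so φ^7(f) = φ^1(f).
Advancing 1 step from f: f → h.

h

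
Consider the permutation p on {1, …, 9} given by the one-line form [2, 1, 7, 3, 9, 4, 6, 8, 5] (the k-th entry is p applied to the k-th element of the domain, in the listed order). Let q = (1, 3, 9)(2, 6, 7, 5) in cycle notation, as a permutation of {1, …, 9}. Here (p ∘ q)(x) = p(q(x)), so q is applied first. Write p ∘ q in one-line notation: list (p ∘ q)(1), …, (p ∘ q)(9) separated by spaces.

Chase each element through q then p: 1 → 3 → 7; 2 → 6 → 4; 3 → 9 → 5; 4 → 4 → 3; 5 → 2 → 1; 6 → 7 → 6; 7 → 5 → 9; 8 → 8 → 8; 9 → 1 → 2.
Collecting the images, p ∘ q = [7 4 5 3 1 6 9 8 2].

7 4 5 3 1 6 9 8 2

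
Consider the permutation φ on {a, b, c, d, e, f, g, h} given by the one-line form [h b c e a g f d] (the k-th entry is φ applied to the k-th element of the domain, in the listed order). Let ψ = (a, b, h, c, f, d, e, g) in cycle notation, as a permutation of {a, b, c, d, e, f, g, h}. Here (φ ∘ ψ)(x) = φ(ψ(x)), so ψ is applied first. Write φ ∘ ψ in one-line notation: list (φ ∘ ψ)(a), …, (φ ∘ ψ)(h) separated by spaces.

b d g a f e h c

(φ ∘ ψ)(x) = φ(ψ(x)). Computing each image: φ(ψ(a)) = φ(b) = b, φ(ψ(b)) = φ(h) = d, φ(ψ(c)) = φ(f) = g, φ(ψ(d)) = φ(e) = a, φ(ψ(e)) = φ(g) = f, φ(ψ(f)) = φ(d) = e, φ(ψ(g)) = φ(a) = h, φ(ψ(h)) = φ(c) = c.
Hence φ ∘ ψ = [b d g a f e h c].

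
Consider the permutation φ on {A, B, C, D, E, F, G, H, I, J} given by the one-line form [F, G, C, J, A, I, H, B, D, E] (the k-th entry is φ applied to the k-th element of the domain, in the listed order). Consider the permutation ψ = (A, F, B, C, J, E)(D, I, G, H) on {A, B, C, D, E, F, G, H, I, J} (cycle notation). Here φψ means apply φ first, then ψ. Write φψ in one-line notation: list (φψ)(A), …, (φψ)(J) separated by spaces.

(φψ)(x) = ψ(φ(x)). Computing each image: ψ(φ(A)) = ψ(F) = B, ψ(φ(B)) = ψ(G) = H, ψ(φ(C)) = ψ(C) = J, ψ(φ(D)) = ψ(J) = E, ψ(φ(E)) = ψ(A) = F, ψ(φ(F)) = ψ(I) = G, ψ(φ(G)) = ψ(H) = D, ψ(φ(H)) = ψ(B) = C, ψ(φ(I)) = ψ(D) = I, ψ(φ(J)) = ψ(E) = A.
Hence φψ = [B H J E F G D C I A].

B H J E F G D C I A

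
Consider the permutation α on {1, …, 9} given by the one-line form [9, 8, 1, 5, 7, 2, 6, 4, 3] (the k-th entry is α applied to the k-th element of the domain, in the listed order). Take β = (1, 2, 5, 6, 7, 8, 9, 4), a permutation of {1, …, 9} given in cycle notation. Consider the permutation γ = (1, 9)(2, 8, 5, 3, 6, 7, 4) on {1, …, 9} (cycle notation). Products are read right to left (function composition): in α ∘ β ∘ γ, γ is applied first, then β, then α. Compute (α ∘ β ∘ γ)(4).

7

Chase 4: γ(4) = 2; β(2) = 5; α(5) = 7. Hence (α ∘ β ∘ γ)(4) = 7.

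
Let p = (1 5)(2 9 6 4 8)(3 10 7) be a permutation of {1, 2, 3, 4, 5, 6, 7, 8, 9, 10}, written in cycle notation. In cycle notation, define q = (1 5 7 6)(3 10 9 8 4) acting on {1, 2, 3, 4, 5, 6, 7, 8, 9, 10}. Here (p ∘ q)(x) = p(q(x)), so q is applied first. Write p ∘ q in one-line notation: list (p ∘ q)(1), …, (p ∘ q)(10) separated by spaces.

(p ∘ q)(x) = p(q(x)). Computing each image: p(q(1)) = p(5) = 1, p(q(2)) = p(2) = 9, p(q(3)) = p(10) = 7, p(q(4)) = p(3) = 10, p(q(5)) = p(7) = 3, p(q(6)) = p(1) = 5, p(q(7)) = p(6) = 4, p(q(8)) = p(4) = 8, p(q(9)) = p(8) = 2, p(q(10)) = p(9) = 6.
Hence p ∘ q = [1 9 7 10 3 5 4 8 2 6].

1 9 7 10 3 5 4 8 2 6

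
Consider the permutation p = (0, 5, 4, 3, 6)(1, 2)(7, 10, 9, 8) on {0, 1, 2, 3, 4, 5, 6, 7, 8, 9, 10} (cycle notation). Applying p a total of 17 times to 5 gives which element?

5 lies in the 5-cycle (0, 5, 4, 3, 6).
Since the cycle has length 5, p^17 acts on it the same as p^2 (17 mod 5 = 2).
Advancing 2 steps from 5: 5 → 4 → 3.

3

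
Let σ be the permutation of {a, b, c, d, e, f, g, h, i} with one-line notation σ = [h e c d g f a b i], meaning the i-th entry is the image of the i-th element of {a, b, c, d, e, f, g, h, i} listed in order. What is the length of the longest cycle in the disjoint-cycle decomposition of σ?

Decomposing into disjoint cycles gives (a h b e g); the longest has length 5.

5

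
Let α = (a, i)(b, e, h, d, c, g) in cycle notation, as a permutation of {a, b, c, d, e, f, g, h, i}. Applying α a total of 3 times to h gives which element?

g

h lies in the 6-cycle (b, e, h, d, c, g).
Advancing 3 steps from h: h → d → c → g.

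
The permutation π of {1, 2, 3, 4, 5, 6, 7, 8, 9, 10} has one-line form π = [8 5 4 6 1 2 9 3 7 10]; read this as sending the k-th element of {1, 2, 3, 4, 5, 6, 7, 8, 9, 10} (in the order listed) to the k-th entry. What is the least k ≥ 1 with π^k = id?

Decomposing into disjoint cycles gives cycle lengths 7, 2, 1.
Since disjoint cycles commute, ord(π) = lcm(7, 2) = 14.

14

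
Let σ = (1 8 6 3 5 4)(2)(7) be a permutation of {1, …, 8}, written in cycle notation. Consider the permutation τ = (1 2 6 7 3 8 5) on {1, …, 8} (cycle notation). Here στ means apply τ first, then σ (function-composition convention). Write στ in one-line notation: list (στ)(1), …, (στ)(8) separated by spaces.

2 3 6 1 8 7 5 4

For each element, apply τ then σ: 1 → 2 → 2; 2 → 6 → 3; 3 → 8 → 6; 4 → 4 → 1; 5 → 1 → 8; 6 → 7 → 7; 7 → 3 → 5; 8 → 5 → 4.
Collecting the images, στ = [2 3 6 1 8 7 5 4].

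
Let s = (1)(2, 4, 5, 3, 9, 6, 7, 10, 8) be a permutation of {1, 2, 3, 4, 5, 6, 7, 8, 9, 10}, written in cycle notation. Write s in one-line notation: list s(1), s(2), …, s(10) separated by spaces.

1 4 9 5 3 7 10 2 6 8

Image by image: 1→1, 2→4, 3→9, 4→5, 5→3, 6→7, 7→10, 8→2, 9→6, 10→8.
So the one-line form is 1 4 9 5 3 7 10 2 6 8.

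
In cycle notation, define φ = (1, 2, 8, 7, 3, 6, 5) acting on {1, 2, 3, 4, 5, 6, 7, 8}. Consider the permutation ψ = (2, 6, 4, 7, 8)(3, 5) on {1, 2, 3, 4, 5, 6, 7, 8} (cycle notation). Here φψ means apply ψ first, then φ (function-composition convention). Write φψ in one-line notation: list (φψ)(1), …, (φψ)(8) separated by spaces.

2 5 1 3 6 4 7 8

For each element, apply ψ then φ: 1 → 1 → 2; 2 → 6 → 5; 3 → 5 → 1; 4 → 7 → 3; 5 → 3 → 6; 6 → 4 → 4; 7 → 8 → 7; 8 → 2 → 8.
Collecting the images, φψ = [2 5 1 3 6 4 7 8].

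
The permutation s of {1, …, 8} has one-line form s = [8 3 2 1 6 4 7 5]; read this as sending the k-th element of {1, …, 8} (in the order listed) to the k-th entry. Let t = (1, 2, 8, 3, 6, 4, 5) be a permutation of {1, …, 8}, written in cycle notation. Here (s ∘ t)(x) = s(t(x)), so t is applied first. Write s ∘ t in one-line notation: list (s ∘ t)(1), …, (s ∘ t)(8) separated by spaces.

Chase each element through t then s: 1 → 2 → 3; 2 → 8 → 5; 3 → 6 → 4; 4 → 5 → 6; 5 → 1 → 8; 6 → 4 → 1; 7 → 7 → 7; 8 → 3 → 2.
So s ∘ t in one-line form is 3 5 4 6 8 1 7 2.

3 5 4 6 8 1 7 2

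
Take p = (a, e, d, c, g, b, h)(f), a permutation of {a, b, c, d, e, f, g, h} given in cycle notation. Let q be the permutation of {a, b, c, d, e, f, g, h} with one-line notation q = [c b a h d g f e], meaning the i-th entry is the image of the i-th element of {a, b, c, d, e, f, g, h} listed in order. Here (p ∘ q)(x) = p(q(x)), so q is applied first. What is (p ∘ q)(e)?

(p ∘ q)(e) = p(q(e)). q(e) = d, then p(d) = c. So (p ∘ q)(e) = c.

c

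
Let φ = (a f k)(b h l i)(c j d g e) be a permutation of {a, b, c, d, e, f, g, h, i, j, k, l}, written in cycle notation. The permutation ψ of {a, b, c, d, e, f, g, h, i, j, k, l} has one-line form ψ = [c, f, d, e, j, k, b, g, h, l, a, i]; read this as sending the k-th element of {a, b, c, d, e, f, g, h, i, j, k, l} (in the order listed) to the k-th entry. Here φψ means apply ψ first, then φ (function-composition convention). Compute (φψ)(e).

ψ(e) = j, then φ(j) = d; composing gives (φψ)(e) = d.

d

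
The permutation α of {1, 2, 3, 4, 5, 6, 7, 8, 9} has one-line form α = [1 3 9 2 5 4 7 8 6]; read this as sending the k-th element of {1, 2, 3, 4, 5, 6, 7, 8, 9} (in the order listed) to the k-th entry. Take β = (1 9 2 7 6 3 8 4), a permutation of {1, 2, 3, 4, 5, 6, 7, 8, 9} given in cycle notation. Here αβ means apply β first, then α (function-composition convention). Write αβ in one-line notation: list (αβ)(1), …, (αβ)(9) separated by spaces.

6 7 8 1 5 9 4 2 3

(αβ)(x) = α(β(x)). Computing each image: α(β(1)) = α(9) = 6, α(β(2)) = α(7) = 7, α(β(3)) = α(8) = 8, α(β(4)) = α(1) = 1, α(β(5)) = α(5) = 5, α(β(6)) = α(3) = 9, α(β(7)) = α(6) = 4, α(β(8)) = α(4) = 2, α(β(9)) = α(2) = 3.
Hence αβ = [6 7 8 1 5 9 4 2 3].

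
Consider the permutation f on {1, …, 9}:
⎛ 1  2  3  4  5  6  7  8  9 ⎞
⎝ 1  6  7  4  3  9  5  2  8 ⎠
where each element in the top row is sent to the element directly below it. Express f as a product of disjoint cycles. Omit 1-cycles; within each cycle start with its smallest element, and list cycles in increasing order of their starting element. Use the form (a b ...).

(2 6 9 8)(3 7 5)

Iterating f from 2 gives 2 → 6 → 9 → 8 → 2; that is the 4-cycle (2 6 9 8).
Repeating from the next unused element and collecting all non-trivial cycles gives (2 6 9 8)(3 7 5).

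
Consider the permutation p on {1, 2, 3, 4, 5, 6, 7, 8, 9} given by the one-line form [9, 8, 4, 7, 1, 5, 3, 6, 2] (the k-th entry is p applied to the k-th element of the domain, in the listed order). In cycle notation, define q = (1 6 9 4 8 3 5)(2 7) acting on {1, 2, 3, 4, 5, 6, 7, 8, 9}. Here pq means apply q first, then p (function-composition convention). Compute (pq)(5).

q(5) = 1, then p(1) = 9; composing gives (pq)(5) = 9.

9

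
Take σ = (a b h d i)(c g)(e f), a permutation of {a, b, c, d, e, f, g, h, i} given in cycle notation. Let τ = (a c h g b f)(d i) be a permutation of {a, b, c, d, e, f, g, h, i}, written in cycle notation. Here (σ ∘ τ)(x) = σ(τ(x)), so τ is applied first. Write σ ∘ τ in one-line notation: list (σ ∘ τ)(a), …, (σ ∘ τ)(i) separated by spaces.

g e d a f b h c i

For each element, apply τ then σ: a → c → g; b → f → e; c → h → d; d → i → a; e → e → f; f → a → b; g → b → h; h → g → c; i → d → i.
Collecting the images, σ ∘ τ = [g e d a f b h c i].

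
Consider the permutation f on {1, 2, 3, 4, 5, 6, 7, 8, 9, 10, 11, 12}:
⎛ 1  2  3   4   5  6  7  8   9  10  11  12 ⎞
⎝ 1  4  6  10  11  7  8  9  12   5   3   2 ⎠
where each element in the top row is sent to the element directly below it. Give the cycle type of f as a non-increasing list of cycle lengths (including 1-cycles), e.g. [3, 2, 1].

[11, 1]

The disjoint cycles are (1)(2, 4, 10, 5, 11, 3, 6, 7, 8, 9, 12), with lengths 11, 1 in non-increasing order.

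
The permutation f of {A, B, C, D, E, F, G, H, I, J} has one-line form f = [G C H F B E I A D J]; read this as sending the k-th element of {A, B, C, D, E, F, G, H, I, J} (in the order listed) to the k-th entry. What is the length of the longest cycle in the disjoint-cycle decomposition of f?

Decomposing into disjoint cycles gives (A G I D F E B C H); the longest has length 9.

9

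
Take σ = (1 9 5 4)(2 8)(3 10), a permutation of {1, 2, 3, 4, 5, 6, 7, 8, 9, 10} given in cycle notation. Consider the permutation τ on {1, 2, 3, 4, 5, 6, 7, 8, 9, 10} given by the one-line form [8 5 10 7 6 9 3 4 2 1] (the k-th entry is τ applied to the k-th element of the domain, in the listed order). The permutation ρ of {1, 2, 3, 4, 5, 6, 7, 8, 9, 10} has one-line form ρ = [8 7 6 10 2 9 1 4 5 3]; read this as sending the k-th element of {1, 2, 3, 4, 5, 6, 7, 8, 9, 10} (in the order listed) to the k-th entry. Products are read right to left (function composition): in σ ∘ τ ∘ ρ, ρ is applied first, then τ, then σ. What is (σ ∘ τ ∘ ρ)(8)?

Apply the permutations in order: ρ(8) = 4, then τ(4) = 7, then σ(7) = 7. So (σ ∘ τ ∘ ρ)(8) = 7.

7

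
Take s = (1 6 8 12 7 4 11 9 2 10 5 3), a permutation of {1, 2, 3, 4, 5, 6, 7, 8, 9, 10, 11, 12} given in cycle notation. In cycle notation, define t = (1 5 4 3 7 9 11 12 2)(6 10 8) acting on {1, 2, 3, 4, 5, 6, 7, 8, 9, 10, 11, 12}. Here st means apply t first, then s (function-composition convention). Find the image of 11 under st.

(st)(11) = s(t(11)). t(11) = 12, then s(12) = 7. So (st)(11) = 7.

7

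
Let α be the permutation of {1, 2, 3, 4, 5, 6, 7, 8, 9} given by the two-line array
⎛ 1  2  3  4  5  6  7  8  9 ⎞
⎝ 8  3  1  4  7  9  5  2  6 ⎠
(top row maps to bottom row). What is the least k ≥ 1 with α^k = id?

4

The disjoint-cycle form of α has cycle lengths 4, 2, 2, 1.
The order of α is the least common multiple of its cycle lengths: lcm(4, 2, 2) = 4.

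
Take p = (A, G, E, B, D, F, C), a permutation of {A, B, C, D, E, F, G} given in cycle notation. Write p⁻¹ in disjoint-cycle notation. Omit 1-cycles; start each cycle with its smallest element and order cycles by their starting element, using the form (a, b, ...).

(A, C, F, D, B, E, G)

The inverse reverses each cycle.
Reversing each cycle of p and rotating so the smallest element leads gives (A, C, F, D, B, E, G).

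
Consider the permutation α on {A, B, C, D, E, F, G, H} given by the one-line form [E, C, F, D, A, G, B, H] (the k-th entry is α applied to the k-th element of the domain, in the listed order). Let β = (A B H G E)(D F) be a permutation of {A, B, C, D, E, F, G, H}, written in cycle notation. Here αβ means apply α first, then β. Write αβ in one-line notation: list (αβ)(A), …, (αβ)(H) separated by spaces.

(αβ)(x) = β(α(x)). Computing each image: β(α(A)) = β(E) = A, β(α(B)) = β(C) = C, β(α(C)) = β(F) = D, β(α(D)) = β(D) = F, β(α(E)) = β(A) = B, β(α(F)) = β(G) = E, β(α(G)) = β(B) = H, β(α(H)) = β(H) = G.
Hence αβ = [A C D F B E H G].

A C D F B E H G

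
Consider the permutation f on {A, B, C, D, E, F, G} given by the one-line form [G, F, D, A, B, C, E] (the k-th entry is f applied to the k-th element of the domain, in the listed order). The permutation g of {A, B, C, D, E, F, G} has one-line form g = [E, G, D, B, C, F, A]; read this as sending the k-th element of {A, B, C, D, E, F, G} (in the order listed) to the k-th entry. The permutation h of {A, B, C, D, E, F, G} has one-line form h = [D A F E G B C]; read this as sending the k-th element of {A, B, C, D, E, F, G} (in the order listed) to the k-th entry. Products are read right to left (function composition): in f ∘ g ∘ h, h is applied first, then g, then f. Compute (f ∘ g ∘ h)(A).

Chase A: h(A) = D; g(D) = B; f(B) = F. Hence (f ∘ g ∘ h)(A) = F.

F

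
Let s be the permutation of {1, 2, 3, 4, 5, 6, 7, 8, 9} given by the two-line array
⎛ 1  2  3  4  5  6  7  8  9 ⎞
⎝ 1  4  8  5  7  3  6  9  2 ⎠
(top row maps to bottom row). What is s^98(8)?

Tracing 8 → 9 → … returns to 8 after 8 steps, so 8 lies in an 8-cycle (2 4 5 7 6 3 8 9).
Since the cycle has length 8, s^98 acts on it the same as s^2 (98 mod 8 = 2).
Stepping 2 places around the cycle: 8 → 9 → 2.

2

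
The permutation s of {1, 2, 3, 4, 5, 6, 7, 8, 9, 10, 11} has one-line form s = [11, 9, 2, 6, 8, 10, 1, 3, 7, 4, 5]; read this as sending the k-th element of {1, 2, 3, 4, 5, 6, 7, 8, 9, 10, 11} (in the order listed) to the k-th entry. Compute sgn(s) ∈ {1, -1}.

In disjoint-cycle form the cycle lengths are 8, 3.
A cycle of length ℓ contributes ℓ−1 transpositions, so s is a product of 7 + 2 = 9 transpositions — odd.

-1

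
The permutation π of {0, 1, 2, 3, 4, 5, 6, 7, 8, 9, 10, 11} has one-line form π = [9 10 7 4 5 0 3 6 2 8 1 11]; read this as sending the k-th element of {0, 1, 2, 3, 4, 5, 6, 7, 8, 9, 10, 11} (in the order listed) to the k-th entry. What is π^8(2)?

8

Tracing 2 → 7 → … returns to 2 after 9 steps, so 2 lies in a 9-cycle (0 9 8 2 7 6 3 4 5).
Stepping 8 places around the cycle: 2 → 7 → 6 → 3 → 4 → 5 → 0 → 9 → 8.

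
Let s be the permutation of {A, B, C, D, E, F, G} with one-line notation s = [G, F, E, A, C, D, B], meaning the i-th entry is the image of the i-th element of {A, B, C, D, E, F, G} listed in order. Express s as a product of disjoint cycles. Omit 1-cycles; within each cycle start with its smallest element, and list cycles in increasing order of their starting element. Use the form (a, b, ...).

Iterating s from A gives A → G → B → F → D → A; that is the 5-cycle (A, G, B, F, D).
Repeating from the next unused element and collecting all non-trivial cycles gives (A, G, B, F, D)(C, E).

(A, G, B, F, D)(C, E)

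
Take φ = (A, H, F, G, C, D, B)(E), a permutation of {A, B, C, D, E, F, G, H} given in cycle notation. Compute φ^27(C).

G

C lies in the 7-cycle (A, H, F, G, C, D, B).
Powers repeat with period 7 on this cycle, and 27 mod 7 = 6, so φ^27(C) = φ^6(C).
Stepping 6 places around the cycle: C → D → B → A → H → F → G.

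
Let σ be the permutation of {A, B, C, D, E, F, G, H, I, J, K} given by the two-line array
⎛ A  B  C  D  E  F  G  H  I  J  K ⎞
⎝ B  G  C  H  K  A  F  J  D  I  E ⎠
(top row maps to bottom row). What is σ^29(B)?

G

Tracing B → G → … returns to B after 4 steps, so B lies in a 4-cycle (A, B, G, F).
On a 4-cycle, σ^4 is the identity, so σ^29 = σ^1 there (29 ≡ 1 mod 4).
Advancing 1 step from B: B → G.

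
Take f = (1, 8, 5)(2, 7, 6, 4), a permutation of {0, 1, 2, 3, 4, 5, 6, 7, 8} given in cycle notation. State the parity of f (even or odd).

odd

The cycle lengths are 4, 3, 1, 1.
A cycle is odd iff its length is even; f has 1 even-length cycle, so sgn(f) = (−1)^1 and f is odd.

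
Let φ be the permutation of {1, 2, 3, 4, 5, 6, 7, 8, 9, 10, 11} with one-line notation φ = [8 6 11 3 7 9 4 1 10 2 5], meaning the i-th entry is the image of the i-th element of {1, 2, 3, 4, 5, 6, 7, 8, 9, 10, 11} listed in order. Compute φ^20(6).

Tracing 6 → 9 → … returns to 6 after 4 steps, so 6 lies in a 4-cycle (2 6 9 10).
Since the cycle has length 4, φ^20 acts on it the same as φ^0 (20 mod 4 = 0).
So φ^20(6) = 6.

6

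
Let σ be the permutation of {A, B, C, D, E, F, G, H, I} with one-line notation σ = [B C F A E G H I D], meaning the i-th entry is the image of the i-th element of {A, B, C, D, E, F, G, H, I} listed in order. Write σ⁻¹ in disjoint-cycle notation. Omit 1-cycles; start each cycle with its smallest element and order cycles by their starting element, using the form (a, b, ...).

(A, D, I, H, G, F, C, B)

First write σ in disjoint cycles: (A, B, C, F, G, H, I, D).
Reversing each cycle (and rotating so the smallest element leads) gives σ⁻¹ = (A, D, I, H, G, F, C, B).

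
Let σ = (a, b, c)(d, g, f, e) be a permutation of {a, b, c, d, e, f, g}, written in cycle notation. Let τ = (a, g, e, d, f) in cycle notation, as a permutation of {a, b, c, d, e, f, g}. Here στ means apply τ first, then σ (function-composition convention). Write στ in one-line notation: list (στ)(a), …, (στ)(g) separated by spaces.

For each element, apply τ then σ: a → g → f; b → b → c; c → c → a; d → f → e; e → d → g; f → a → b; g → e → d.
So στ in one-line form is f c a e g b d.

f c a e g b d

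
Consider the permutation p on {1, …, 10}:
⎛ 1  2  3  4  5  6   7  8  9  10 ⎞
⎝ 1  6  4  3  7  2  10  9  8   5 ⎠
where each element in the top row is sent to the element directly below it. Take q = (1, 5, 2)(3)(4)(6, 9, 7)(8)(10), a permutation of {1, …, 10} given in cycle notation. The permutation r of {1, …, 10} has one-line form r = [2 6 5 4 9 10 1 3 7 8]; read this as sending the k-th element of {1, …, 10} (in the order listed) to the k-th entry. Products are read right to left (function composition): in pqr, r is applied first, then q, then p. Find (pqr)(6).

5

Chase 6: r(6) = 10; q(10) = 10; p(10) = 5. Hence (pqr)(6) = 5.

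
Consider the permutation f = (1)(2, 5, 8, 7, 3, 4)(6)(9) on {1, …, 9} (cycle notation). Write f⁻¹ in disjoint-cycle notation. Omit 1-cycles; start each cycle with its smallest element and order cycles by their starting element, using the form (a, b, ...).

Inverting a permutation written in cycle notation just reverses the order within every cycle.
After reversing and putting each cycle's least element first, f⁻¹ = (2, 4, 3, 7, 8, 5).

(2, 4, 3, 7, 8, 5)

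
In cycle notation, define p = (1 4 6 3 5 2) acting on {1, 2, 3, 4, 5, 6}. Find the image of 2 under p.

1

Within (1 4 6 3 5 2), 2 ↦ 1.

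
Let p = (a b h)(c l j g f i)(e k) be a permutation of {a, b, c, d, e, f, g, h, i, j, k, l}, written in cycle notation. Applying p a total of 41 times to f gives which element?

f lies in the 6-cycle (c l j g f i).
Powers repeat with period 6 on this cycle, and 41 mod 6 = 5, so p^41(f) = p^5(f).
Stepping 5 places around the cycle: f → i → c → l → j → g.

g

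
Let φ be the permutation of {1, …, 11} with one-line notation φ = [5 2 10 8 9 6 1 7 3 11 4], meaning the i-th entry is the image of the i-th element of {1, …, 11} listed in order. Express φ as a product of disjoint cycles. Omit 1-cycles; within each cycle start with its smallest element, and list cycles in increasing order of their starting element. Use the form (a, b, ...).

Iterating φ from 1 gives 1 → 5 → 9 → 3 → 10 → 11 → 4 → 8 → 7 → 1; that is the 9-cycle (1, 5, 9, 3, 10, 11, 4, 8, 7).
Repeating from the next unused element and collecting all non-trivial cycles gives (1, 5, 9, 3, 10, 11, 4, 8, 7).

(1, 5, 9, 3, 10, 11, 4, 8, 7)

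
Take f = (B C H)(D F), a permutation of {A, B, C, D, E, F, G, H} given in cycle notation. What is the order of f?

The disjoint cycles have lengths 3, 2, 1, 1, 1.
The order is lcm(3, 2) = 6.

6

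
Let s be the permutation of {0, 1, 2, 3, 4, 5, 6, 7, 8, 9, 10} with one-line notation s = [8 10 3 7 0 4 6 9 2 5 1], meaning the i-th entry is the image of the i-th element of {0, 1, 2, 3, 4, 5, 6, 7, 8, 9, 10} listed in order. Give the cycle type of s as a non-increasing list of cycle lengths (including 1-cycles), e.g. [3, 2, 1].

[8, 2, 1]

The disjoint cycles are (0, 8, 2, 3, 7, 9, 5, 4)(1, 10)(6), with lengths 8, 2, 1 in non-increasing order.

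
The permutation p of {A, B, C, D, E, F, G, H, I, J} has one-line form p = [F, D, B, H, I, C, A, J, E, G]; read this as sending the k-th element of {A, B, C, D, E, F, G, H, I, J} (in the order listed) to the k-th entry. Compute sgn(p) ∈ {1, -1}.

In disjoint-cycle form the cycle lengths are 8, 2.
A cycle of length ℓ contributes ℓ−1 transpositions, so p is a product of 7 + 1 = 8 transpositions — even.

1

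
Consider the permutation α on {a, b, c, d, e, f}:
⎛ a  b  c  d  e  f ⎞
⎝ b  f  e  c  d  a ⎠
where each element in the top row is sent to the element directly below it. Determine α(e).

The entry below e in the array is d, so α(e) = d.

d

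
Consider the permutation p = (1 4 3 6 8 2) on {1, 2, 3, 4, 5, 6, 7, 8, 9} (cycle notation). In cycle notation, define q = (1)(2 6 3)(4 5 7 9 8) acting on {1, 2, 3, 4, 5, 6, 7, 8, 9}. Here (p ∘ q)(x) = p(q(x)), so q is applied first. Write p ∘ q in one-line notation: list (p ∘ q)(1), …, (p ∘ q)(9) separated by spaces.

Chase each element through q then p: 1 → 1 → 4; 2 → 6 → 8; 3 → 2 → 1; 4 → 5 → 5; 5 → 7 → 7; 6 → 3 → 6; 7 → 9 → 9; 8 → 4 → 3; 9 → 8 → 2.
Collecting the images, p ∘ q = [4 8 1 5 7 6 9 3 2].

4 8 1 5 7 6 9 3 2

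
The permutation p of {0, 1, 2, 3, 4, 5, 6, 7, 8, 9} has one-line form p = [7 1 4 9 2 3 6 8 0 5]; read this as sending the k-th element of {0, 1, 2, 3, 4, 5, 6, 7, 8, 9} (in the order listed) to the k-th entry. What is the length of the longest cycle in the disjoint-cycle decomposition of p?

Decomposing into disjoint cycles gives (0, 7, 8)(2, 4)(3, 9, 5); the longest has length 3.

3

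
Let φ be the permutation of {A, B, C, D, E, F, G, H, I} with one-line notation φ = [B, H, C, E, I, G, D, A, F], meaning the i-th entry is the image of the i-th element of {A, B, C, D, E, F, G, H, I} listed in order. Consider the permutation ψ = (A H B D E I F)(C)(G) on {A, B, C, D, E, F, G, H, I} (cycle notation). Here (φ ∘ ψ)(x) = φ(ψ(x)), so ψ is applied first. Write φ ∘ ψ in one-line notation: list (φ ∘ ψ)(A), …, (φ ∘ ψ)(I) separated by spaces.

A E C I F B D H G

Chase each element through ψ then φ: A → H → A; B → D → E; C → C → C; D → E → I; E → I → F; F → A → B; G → G → D; H → B → H; I → F → G.
So φ ∘ ψ in one-line form is A E C I F B D H G.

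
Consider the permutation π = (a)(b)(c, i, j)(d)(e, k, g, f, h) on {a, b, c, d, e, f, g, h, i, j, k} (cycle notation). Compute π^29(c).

j

c lies in the 3-cycle (c, i, j).
Powers repeat with period 3 on this cycle, and 29 mod 3 = 2, so π^29(c) = π^2(c).
Advancing 2 steps from c: c → i → j.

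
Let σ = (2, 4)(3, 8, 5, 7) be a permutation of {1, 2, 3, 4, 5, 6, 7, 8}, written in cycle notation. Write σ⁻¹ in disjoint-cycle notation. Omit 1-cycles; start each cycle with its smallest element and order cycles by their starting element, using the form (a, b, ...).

Inverting a permutation written in cycle notation just reverses the order within every cycle.
After reversing and putting each cycle's least element first, σ⁻¹ = (2, 4)(3, 7, 5, 8).

(2, 4)(3, 7, 5, 8)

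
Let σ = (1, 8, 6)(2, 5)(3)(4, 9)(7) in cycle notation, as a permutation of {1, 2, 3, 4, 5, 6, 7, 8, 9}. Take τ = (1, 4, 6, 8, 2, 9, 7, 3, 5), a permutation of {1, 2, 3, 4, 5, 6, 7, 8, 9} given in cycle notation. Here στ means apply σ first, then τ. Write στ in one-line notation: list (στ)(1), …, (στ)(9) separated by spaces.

(στ)(x) = τ(σ(x)). Computing each image: τ(σ(1)) = τ(8) = 2, τ(σ(2)) = τ(5) = 1, τ(σ(3)) = τ(3) = 5, τ(σ(4)) = τ(9) = 7, τ(σ(5)) = τ(2) = 9, τ(σ(6)) = τ(1) = 4, τ(σ(7)) = τ(7) = 3, τ(σ(8)) = τ(6) = 8, τ(σ(9)) = τ(4) = 6.
Hence στ = [2 1 5 7 9 4 3 8 6].

2 1 5 7 9 4 3 8 6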